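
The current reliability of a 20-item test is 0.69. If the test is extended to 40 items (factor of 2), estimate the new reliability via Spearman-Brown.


r_new = (n * rxx) / (1 + (n-1) * rxx)
r_new = (2 * 0.69) / (1 + 1 * 0.69)
r_new = 1.38 / 1.69
r_new = 0.8166

0.8166


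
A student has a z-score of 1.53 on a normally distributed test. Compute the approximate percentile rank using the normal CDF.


CDF(z) = 0.5 * (1 + erf(z/sqrt(2)))
erf(1.0819) = 0.874
CDF = 0.937
Percentile rank = 0.937 * 100 = 93.7

93.7


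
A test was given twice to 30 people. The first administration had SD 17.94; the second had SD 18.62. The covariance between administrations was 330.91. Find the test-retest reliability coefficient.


r = cov(X,Y) / (SD_X * SD_Y)
r = 330.91 / (17.94 * 18.62)
r = 330.91 / 334.0428
r = 0.9906

0.9906


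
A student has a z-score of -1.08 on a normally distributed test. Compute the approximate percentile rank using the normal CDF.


CDF(z) = 0.5 * (1 + erf(z/sqrt(2)))
erf(-0.7637) = -0.7199
CDF = 0.1401
Percentile rank = 0.1401 * 100 = 14.01

14.01


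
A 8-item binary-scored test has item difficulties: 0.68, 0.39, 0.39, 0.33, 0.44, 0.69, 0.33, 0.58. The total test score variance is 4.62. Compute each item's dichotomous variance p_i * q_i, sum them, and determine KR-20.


For each item, compute p_i * q_i:
  Item 1: 0.68 * 0.32 = 0.2176
  Item 2: 0.39 * 0.61 = 0.2379
  Item 3: 0.39 * 0.61 = 0.2379
  Item 4: 0.33 * 0.67 = 0.2211
  Item 5: 0.44 * 0.56 = 0.2464
  Item 6: 0.69 * 0.31 = 0.2139
  Item 7: 0.33 * 0.67 = 0.2211
  Item 8: 0.58 * 0.42 = 0.2436
Sum(p_i * q_i) = 0.2176 + 0.2379 + 0.2379 + 0.2211 + 0.2464 + 0.2139 + 0.2211 + 0.2436 = 1.8395
KR-20 = (k/(k-1)) * (1 - Sum(p_i*q_i) / Var_total)
= (8/7) * (1 - 1.8395/4.62)
= 1.1429 * 0.6018
KR-20 = 0.6878

0.6878


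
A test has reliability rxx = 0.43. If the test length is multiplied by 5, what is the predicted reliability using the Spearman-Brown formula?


r_new = (n * rxx) / (1 + (n-1) * rxx)
r_new = (5 * 0.43) / (1 + 4 * 0.43)
r_new = 2.15 / 2.72
r_new = 0.7904

0.7904


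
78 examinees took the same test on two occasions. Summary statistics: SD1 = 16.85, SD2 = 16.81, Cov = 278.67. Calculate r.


r = cov(X,Y) / (SD_X * SD_Y)
r = 278.67 / (16.85 * 16.81)
r = 278.67 / 283.2485
r = 0.9838

0.9838


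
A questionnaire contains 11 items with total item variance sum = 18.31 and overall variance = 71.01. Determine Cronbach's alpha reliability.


alpha = (k/(k-1)) * (1 - sum(si^2)/s_total^2)
= (11/10) * (1 - 18.31/71.01)
alpha = 0.8164

0.8164


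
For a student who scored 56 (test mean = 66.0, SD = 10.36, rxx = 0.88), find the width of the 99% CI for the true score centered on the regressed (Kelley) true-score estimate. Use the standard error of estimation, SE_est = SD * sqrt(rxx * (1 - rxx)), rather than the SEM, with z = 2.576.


True score estimate = 0.88*56 + 0.12*66.0 = 57.2
SE_est = SD * sqrt(rxx * (1 - rxx)) = 10.36 * sqrt(0.88 * 0.12) = 10.36 * sqrt(0.1056) = 3.366602
CI = T_est +/- z * SE_est, so width = 2 * z * SE_est = 2 * 2.576 * 3.366602
Width = 17.3447

17.3447


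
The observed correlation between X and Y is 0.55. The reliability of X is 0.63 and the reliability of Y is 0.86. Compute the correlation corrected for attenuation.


r_corrected = rxy / sqrt(rxx * ryy)
= 0.55 / sqrt(0.63 * 0.86)
= 0.55 / sqrt(0.5418)
= 0.55 / 0.736071
r_corrected = 0.7472

0.7472


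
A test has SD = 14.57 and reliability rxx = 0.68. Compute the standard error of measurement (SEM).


SEM = SD * sqrt(1 - rxx)
SEM = 14.57 * sqrt(1 - 0.68)
SEM = 14.57 * sqrt(0.32) = 14.57 * 0.565685
SEM = 8.242

8.242


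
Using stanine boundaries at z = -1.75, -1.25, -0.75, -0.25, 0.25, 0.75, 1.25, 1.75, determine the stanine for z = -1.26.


Stanine boundaries: [-1.75, -1.25, -0.75, -0.25, 0.25, 0.75, 1.25, 1.75]
z = -1.26
Check each boundary:
  z >= -1.75 -> could be stanine 2
  z < -1.25
  z < -0.75
  z < -0.25
  z < 0.25
  z < 0.75
  z < 1.25
  z < 1.75
Highest qualifying boundary gives stanine = 2

2


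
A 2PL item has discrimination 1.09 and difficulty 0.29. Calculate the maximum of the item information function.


For 2PL, max info at theta = b = 0.29
I_max = a^2 / 4 = 1.09^2 / 4
= 1.1881 / 4
I_max = 0.297

0.297


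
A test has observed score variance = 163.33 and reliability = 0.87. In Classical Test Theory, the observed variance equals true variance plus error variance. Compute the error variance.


var_true = rxx * var_obs = 0.87 * 163.33 = 142.0971
var_error = var_obs - var_true
var_error = 163.33 - 142.0971
var_error = 21.2329

21.2329


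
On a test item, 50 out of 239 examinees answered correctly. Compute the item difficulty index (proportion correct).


Item difficulty p = number correct / total examinees
p = 50 / 239
p = 0.2092

0.2092


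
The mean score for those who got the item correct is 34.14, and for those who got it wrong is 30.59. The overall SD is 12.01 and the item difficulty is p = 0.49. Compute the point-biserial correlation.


q = 1 - p = 0.51
rpb = ((M1 - M0) / SD) * sqrt(p * q)
rpb = ((34.14 - 30.59) / 12.01) * sqrt(0.49 * 0.51)
rpb = 0.1478

0.1478


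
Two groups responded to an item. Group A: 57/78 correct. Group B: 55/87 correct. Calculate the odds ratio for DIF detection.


Odds_A = 57/21 = 2.7143
Odds_B = 55/32 = 1.7188
OR = Odds_A / Odds_B = 2.7143 / 1.7188
Exactly, OR = (57 * 32) / (21 * 55) = 1824 / 1155
OR = 1.5792

1.5792


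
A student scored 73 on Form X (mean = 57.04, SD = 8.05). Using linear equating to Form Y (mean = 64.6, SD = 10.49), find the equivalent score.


slope = SD_Y / SD_X = 10.49 / 8.05 ~ 1.3031
intercept = mean_Y - slope * mean_X = 64.6 - (10.49 / 8.05) * 57.04 ~ -9.7291
Y = slope * X + intercept. To avoid rounding drift from the rounded slope/intercept, evaluate the equivalent form Y = mean_Y + SD_Y * (X - mean_X) / SD_X at full precision:
Y = 64.6 + 10.49 * (73 - 57.04) / 8.05
Y = 64.6 + 10.49 * 15.96 / 8.05
Y = 64.6 + 167.4204 / 8.05
Y = 64.6 + 20.7976
Y = 85.3976

85.3976


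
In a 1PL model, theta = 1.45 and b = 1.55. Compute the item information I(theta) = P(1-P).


P = 1/(1+exp(-(1.45-1.55))) = 0.475
I = P*(1-P) = 0.475 * 0.525
I = 0.2494

0.2494


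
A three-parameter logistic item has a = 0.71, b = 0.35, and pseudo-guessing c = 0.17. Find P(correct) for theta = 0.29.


logit = 0.71*(0.29 - 0.35) = -0.0426
P* = 1/(1 + exp(--0.0426)) = 0.4894
P = 0.17 + (1 - 0.17) * 0.4894
P = 0.5762

0.5762


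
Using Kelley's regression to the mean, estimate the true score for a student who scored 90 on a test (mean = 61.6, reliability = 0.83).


T_est = rxx * X + (1 - rxx) * mean
T_est = 0.83 * 90 + 0.17 * 61.6
T_est = 74.7 + 10.472
T_est = 85.172

85.172


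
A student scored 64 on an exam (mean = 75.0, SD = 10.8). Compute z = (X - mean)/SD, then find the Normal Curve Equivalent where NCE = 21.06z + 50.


z = (X - mean) / SD = (64 - 75.0) / 10.8
z = -11.0 / 10.8
z = -1.0185
NCE = NCE = 21.06z + 50
Carry z at full precision (z = -11.0 / 10.8) into the conversion:
NCE = 21.06 * (-11.0 / 10.8) + 50 = -231.66 / 10.8 + 50
NCE = -21.45 + 50
NCE = 28.55

28.55


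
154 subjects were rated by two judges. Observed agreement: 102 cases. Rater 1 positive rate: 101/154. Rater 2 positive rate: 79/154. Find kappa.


P_o = 102/154 = 0.662338
P_e = (101*79 + 53*75) / 23716 = 0.504048
kappa = (P_o - P_e) / (1 - P_e)
kappa = (0.662338 - 0.504048) / (1 - 0.504048)
kappa = 0.3192

0.3192


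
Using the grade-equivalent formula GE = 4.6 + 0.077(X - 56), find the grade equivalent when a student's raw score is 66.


raw - median = 66 - 56 = 10
slope * diff = 0.077 * 10 = 0.77
GE = 4.6 + 0.77
GE = 5.37

5.37


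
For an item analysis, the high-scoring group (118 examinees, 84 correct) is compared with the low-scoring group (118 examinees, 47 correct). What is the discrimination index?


p_upper = 84/118 = 0.7119
p_lower = 47/118 = 0.3983
D = 0.7119 - 0.3983 = 0.3136

0.3136


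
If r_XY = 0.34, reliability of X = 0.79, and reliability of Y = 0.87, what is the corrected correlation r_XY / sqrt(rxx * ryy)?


r_corrected = rxy / sqrt(rxx * ryy)
= 0.34 / sqrt(0.79 * 0.87)
= 0.34 / sqrt(0.6873)
= 0.34 / 0.829036
r_corrected = 0.4101

0.4101


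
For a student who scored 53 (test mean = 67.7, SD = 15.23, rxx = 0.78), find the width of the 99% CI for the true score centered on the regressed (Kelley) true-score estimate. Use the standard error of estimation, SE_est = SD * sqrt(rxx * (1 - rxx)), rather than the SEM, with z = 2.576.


True score estimate = 0.78*53 + 0.22*67.7 = 56.234
SE_est = SD * sqrt(rxx * (1 - rxx)) = 15.23 * sqrt(0.78 * 0.22) = 15.23 * sqrt(0.1716) = 6.308971
CI = T_est +/- z * SE_est, so width = 2 * z * SE_est = 2 * 2.576 * 6.308971
Width = 32.5038

32.5038


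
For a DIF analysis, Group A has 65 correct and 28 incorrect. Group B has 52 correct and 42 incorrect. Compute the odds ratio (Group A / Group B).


Odds_A = 65/28 = 2.3214
Odds_B = 52/42 = 1.2381
OR = Odds_A / Odds_B = 2.3214 / 1.2381
Exactly, OR = (65 * 42) / (28 * 52) = 2730 / 1456
OR = 1.875

1.875


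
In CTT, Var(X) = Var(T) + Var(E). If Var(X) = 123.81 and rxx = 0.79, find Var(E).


var_true = rxx * var_obs = 0.79 * 123.81 = 97.8099
var_error = var_obs - var_true
var_error = 123.81 - 97.8099
var_error = 26.0001

26.0001


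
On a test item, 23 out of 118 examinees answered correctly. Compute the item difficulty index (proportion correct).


Item difficulty p = number correct / total examinees
p = 23 / 118
p = 0.1949

0.1949


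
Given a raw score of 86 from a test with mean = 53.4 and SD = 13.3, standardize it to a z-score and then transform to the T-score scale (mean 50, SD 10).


z = (X - mean) / SD = (86 - 53.4) / 13.3
z = 32.6 / 13.3
z = 2.4511
T-score = T = 50 + 10z
Carry z at full precision (z = 32.6 / 13.3) into the conversion:
T-score = 50 + 10 * (32.6 / 13.3) = 50 + 326 / 13.3
T-score = 50 + 24.5113
T-score = 74.5113

74.5113


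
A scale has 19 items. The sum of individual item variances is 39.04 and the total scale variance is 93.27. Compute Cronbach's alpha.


alpha = (k/(k-1)) * (1 - sum(si^2)/s_total^2)
= (19/18) * (1 - 39.04/93.27)
alpha = 0.6137

0.6137


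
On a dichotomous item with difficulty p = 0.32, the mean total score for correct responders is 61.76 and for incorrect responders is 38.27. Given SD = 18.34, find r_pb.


q = 1 - p = 0.68
rpb = ((M1 - M0) / SD) * sqrt(p * q)
rpb = ((61.76 - 38.27) / 18.34) * sqrt(0.32 * 0.68)
rpb = 0.5975

0.5975


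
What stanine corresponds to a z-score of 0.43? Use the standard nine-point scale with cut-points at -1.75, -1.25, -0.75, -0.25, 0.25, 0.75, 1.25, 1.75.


Stanine boundaries: [-1.75, -1.25, -0.75, -0.25, 0.25, 0.75, 1.25, 1.75]
z = 0.43
Check each boundary:
  z >= -1.75 -> could be stanine 2
  z >= -1.25 -> could be stanine 3
  z >= -0.75 -> could be stanine 4
  z >= -0.25 -> could be stanine 5
  z >= 0.25 -> could be stanine 6
  z < 0.75
  z < 1.25
  z < 1.75
Highest qualifying boundary gives stanine = 6

6


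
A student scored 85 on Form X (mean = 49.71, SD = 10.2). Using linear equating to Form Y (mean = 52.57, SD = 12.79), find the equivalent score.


slope = SD_Y / SD_X = 12.79 / 10.2 ~ 1.2539
intercept = mean_Y - slope * mean_X = 52.57 - (12.79 / 10.2) * 49.71 ~ -9.7624
Y = slope * X + intercept. To avoid rounding drift from the rounded slope/intercept, evaluate the equivalent form Y = mean_Y + SD_Y * (X - mean_X) / SD_X at full precision:
Y = 52.57 + 12.79 * (85 - 49.71) / 10.2
Y = 52.57 + 12.79 * 35.29 / 10.2
Y = 52.57 + 451.3591 / 10.2
Y = 52.57 + 44.2509
Y = 96.8209

96.8209


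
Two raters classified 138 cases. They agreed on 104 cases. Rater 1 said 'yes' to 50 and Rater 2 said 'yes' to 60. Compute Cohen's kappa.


P_o = 104/138 = 0.753623
P_e = (50*60 + 88*78) / 19044 = 0.517958
kappa = (P_o - P_e) / (1 - P_e)
kappa = (0.753623 - 0.517958) / (1 - 0.517958)
kappa = 0.4889

0.4889


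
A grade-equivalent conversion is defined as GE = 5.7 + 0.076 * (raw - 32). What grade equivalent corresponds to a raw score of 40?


raw - median = 40 - 32 = 8
slope * diff = 0.076 * 8 = 0.608
GE = 5.7 + 0.608
GE = 6.308

6.308


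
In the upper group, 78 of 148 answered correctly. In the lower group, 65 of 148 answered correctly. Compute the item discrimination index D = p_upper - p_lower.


p_upper = 78/148 = 0.527
p_lower = 65/148 = 0.4392
D = 0.527 - 0.4392 = 0.0878

0.0878


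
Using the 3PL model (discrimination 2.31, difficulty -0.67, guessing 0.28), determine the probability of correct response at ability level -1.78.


logit = 2.31*(-1.78 - -0.67) = -2.5641
P* = 1/(1 + exp(--2.5641)) = 0.0715
P = 0.28 + (1 - 0.28) * 0.0715
P = 0.3315

0.3315


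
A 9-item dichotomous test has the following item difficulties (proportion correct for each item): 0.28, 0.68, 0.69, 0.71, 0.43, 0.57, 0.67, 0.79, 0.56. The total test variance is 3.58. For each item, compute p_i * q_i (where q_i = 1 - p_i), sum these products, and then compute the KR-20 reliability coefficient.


For each item, compute p_i * q_i:
  Item 1: 0.28 * 0.72 = 0.2016
  Item 2: 0.68 * 0.32 = 0.2176
  Item 3: 0.69 * 0.31 = 0.2139
  Item 4: 0.71 * 0.29 = 0.2059
  Item 5: 0.43 * 0.57 = 0.2451
  Item 6: 0.57 * 0.43 = 0.2451
  Item 7: 0.67 * 0.33 = 0.2211
  Item 8: 0.79 * 0.21 = 0.1659
  Item 9: 0.56 * 0.44 = 0.2464
Sum(p_i * q_i) = 0.2016 + 0.2176 + 0.2139 + 0.2059 + 0.2451 + 0.2451 + 0.2211 + 0.1659 + 0.2464 = 1.9626
KR-20 = (k/(k-1)) * (1 - Sum(p_i*q_i) / Var_total)
= (9/8) * (1 - 1.9626/3.58)
= 1.125 * 0.4518
KR-20 = 0.5083

0.5083


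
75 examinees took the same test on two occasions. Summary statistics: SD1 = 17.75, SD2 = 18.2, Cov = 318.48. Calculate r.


r = cov(X,Y) / (SD_X * SD_Y)
r = 318.48 / (17.75 * 18.2)
r = 318.48 / 323.05
r = 0.9859

0.9859


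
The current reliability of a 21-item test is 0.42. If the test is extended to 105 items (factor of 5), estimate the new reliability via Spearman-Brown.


r_new = (n * rxx) / (1 + (n-1) * rxx)
r_new = (5 * 0.42) / (1 + 4 * 0.42)
r_new = 2.1 / 2.68
r_new = 0.7836

0.7836


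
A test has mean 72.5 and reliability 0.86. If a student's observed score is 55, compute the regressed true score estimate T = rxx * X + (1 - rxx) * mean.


T_est = rxx * X + (1 - rxx) * mean
T_est = 0.86 * 55 + 0.14 * 72.5
T_est = 47.3 + 10.15
T_est = 57.45

57.45


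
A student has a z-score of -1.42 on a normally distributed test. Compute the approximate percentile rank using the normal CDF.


CDF(z) = 0.5 * (1 + erf(z/sqrt(2)))
erf(-1.0041) = -0.8444
CDF = 0.0778
Percentile rank = 0.0778 * 100 = 7.78

7.78


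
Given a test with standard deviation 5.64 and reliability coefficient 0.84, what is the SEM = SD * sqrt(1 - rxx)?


SEM = SD * sqrt(1 - rxx)
SEM = 5.64 * sqrt(1 - 0.84)
SEM = 5.64 * sqrt(0.16) = 5.64 * 0.4
SEM = 2.256

2.256


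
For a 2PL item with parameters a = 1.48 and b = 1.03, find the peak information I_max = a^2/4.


For 2PL, max info at theta = b = 1.03
I_max = a^2 / 4 = 1.48^2 / 4
= 2.1904 / 4
I_max = 0.5476

0.5476


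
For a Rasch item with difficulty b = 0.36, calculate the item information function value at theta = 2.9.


P = 1/(1+exp(-(2.9-0.36))) = 0.9269
I = P*(1-P) = 0.9269 * 0.0731
I = 0.0678

0.0678


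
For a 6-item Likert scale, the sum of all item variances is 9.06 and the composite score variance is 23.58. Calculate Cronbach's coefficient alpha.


alpha = (k/(k-1)) * (1 - sum(si^2)/s_total^2)
= (6/5) * (1 - 9.06/23.58)
alpha = 0.7389

0.7389


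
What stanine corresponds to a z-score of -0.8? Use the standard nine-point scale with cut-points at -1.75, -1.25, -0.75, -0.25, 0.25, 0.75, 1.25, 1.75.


Stanine boundaries: [-1.75, -1.25, -0.75, -0.25, 0.25, 0.75, 1.25, 1.75]
z = -0.8
Check each boundary:
  z >= -1.75 -> could be stanine 2
  z >= -1.25 -> could be stanine 3
  z < -0.75
  z < -0.25
  z < 0.25
  z < 0.75
  z < 1.25
  z < 1.75
Highest qualifying boundary gives stanine = 3

3


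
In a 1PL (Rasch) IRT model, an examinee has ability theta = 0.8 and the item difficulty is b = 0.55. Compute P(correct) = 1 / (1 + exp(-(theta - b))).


theta - b = 0.8 - 0.55 = 0.25
exp(-(theta - b)) = exp(-0.25) = 0.7788
P = 1 / (1 + 0.7788)
P = 0.5622

0.5622


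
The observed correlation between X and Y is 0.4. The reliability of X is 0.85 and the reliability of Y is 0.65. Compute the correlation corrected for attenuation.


r_corrected = rxy / sqrt(rxx * ryy)
= 0.4 / sqrt(0.85 * 0.65)
= 0.4 / sqrt(0.5525)
= 0.4 / 0.743303
r_corrected = 0.5381

0.5381


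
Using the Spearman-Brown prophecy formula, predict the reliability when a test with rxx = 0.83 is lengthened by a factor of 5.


r_new = (n * rxx) / (1 + (n-1) * rxx)
r_new = (5 * 0.83) / (1 + 4 * 0.83)
r_new = 4.15 / 4.32
r_new = 0.9606

0.9606


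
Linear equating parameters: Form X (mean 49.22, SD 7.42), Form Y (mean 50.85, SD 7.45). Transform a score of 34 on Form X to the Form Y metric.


slope = SD_Y / SD_X = 7.45 / 7.42 ~ 1.004
intercept = mean_Y - slope * mean_X = 50.85 - (7.45 / 7.42) * 49.22 ~ 1.431
Y = slope * X + intercept. To avoid rounding drift from the rounded slope/intercept, evaluate the equivalent form Y = mean_Y + SD_Y * (X - mean_X) / SD_X at full precision:
Y = 50.85 + 7.45 * (34 - 49.22) / 7.42
Y = 50.85 - 7.45 * 15.22 / 7.42
Y = 50.85 - 113.389 / 7.42
Y = 50.85 - 15.2815
Y = 35.5685

35.5685


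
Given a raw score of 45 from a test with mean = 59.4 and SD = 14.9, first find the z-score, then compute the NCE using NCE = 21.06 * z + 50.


z = (X - mean) / SD = (45 - 59.4) / 14.9
z = -14.4 / 14.9
z = -0.9664
NCE = NCE = 21.06z + 50
Carry z at full precision (z = -14.4 / 14.9) into the conversion:
NCE = 21.06 * (-14.4 / 14.9) + 50 = -303.264 / 14.9 + 50
NCE = -20.3533 + 50
NCE = 29.6467

29.6467


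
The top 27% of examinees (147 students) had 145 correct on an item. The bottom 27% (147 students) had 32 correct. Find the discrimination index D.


p_upper = 145/147 = 0.9864
p_lower = 32/147 = 0.2177
D = 0.9864 - 0.2177 = 0.7687

0.7687


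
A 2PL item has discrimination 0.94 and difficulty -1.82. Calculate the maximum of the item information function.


For 2PL, max info at theta = b = -1.82
I_max = a^2 / 4 = 0.94^2 / 4
= 0.8836 / 4
I_max = 0.2209

0.2209


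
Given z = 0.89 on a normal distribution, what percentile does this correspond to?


CDF(z) = 0.5 * (1 + erf(z/sqrt(2)))
erf(0.6293) = 0.6265
CDF = 0.8133
Percentile rank = 0.8133 * 100 = 81.33

81.33


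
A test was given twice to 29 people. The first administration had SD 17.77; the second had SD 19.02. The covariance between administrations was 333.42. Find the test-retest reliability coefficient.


r = cov(X,Y) / (SD_X * SD_Y)
r = 333.42 / (17.77 * 19.02)
r = 333.42 / 337.9854
r = 0.9865

0.9865


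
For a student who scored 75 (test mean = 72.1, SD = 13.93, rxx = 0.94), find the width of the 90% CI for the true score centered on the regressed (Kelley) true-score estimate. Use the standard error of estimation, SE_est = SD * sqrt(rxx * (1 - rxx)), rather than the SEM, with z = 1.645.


True score estimate = 0.94*75 + 0.06*72.1 = 74.826
SE_est = SD * sqrt(rxx * (1 - rxx)) = 13.93 * sqrt(0.94 * 0.06) = 13.93 * sqrt(0.0564) = 3.308192
CI = T_est +/- z * SE_est, so width = 2 * z * SE_est = 2 * 1.645 * 3.308192
Width = 10.884

10.884


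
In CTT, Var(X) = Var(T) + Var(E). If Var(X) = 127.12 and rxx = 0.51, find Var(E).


var_true = rxx * var_obs = 0.51 * 127.12 = 64.8312
var_error = var_obs - var_true
var_error = 127.12 - 64.8312
var_error = 62.2888

62.2888


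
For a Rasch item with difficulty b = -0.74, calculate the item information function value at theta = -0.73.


P = 1/(1+exp(-(-0.73--0.74))) = 0.5025
I = P*(1-P) = 0.5025 * 0.4975
I = 0.25

0.25


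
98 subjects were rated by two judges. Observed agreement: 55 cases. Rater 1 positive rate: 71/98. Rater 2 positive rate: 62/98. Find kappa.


P_o = 55/98 = 0.561224
P_e = (71*62 + 27*36) / 9604 = 0.559559
kappa = (P_o - P_e) / (1 - P_e)
kappa = (0.561224 - 0.559559) / (1 - 0.559559)
kappa = 0.0038

0.0038


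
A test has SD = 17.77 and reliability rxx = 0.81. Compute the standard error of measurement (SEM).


SEM = SD * sqrt(1 - rxx)
SEM = 17.77 * sqrt(1 - 0.81)
SEM = 17.77 * sqrt(0.19) = 17.77 * 0.43589
SEM = 7.7458

7.7458


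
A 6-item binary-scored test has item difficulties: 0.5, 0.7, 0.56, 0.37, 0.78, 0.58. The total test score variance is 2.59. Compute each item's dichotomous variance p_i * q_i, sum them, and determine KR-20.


For each item, compute p_i * q_i:
  Item 1: 0.5 * 0.5 = 0.25
  Item 2: 0.7 * 0.3 = 0.21
  Item 3: 0.56 * 0.44 = 0.2464
  Item 4: 0.37 * 0.63 = 0.2331
  Item 5: 0.78 * 0.22 = 0.1716
  Item 6: 0.58 * 0.42 = 0.2436
Sum(p_i * q_i) = 0.25 + 0.21 + 0.2464 + 0.2331 + 0.1716 + 0.2436 = 1.3547
KR-20 = (k/(k-1)) * (1 - Sum(p_i*q_i) / Var_total)
= (6/5) * (1 - 1.3547/2.59)
= 1.2 * 0.4769
KR-20 = 0.5723

0.5723


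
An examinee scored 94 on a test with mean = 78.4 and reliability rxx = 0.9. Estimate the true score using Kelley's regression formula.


T_est = rxx * X + (1 - rxx) * mean
T_est = 0.9 * 94 + 0.1 * 78.4
T_est = 84.6 + 7.84
T_est = 92.44

92.44


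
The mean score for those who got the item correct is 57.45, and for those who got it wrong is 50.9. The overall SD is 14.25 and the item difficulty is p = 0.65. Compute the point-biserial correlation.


q = 1 - p = 0.35
rpb = ((M1 - M0) / SD) * sqrt(p * q)
rpb = ((57.45 - 50.9) / 14.25) * sqrt(0.65 * 0.35)
rpb = 0.2192

0.2192


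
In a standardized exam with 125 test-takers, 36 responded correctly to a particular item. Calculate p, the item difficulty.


Item difficulty p = number correct / total examinees
p = 36 / 125
p = 0.288

0.288


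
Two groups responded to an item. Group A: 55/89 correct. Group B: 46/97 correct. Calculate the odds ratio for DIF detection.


Odds_A = 55/34 = 1.6176
Odds_B = 46/51 = 0.902
OR = Odds_A / Odds_B = 1.6176 / 0.902
Exactly, OR = (55 * 51) / (34 * 46) = 2805 / 1564
OR = 1.7935

1.7935


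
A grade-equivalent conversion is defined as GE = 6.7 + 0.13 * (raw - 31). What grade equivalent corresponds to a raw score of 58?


raw - median = 58 - 31 = 27
slope * diff = 0.13 * 27 = 3.51
GE = 6.7 + 3.51
GE = 10.21

10.21


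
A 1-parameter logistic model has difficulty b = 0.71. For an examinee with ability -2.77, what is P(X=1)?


theta - b = -2.77 - 0.71 = -3.48
exp(-(theta - b)) = exp(3.48) = 32.4597
P = 1 / (1 + 32.4597)
P = 0.0299

0.0299


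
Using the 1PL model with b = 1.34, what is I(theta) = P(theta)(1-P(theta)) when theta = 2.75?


P = 1/(1+exp(-(2.75-1.34))) = 0.8038
I = P*(1-P) = 0.8038 * 0.1962
I = 0.1577

0.1577


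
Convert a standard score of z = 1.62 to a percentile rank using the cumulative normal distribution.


CDF(z) = 0.5 * (1 + erf(z/sqrt(2)))
erf(1.1455) = 0.8948
CDF = 0.9474
Percentile rank = 0.9474 * 100 = 94.74

94.74


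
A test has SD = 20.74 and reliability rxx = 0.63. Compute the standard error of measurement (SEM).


SEM = SD * sqrt(1 - rxx)
SEM = 20.74 * sqrt(1 - 0.63)
SEM = 20.74 * sqrt(0.37) = 20.74 * 0.608276
SEM = 12.6156

12.6156


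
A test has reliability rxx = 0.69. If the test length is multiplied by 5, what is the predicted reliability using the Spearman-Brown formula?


r_new = (n * rxx) / (1 + (n-1) * rxx)
r_new = (5 * 0.69) / (1 + 4 * 0.69)
r_new = 3.45 / 3.76
r_new = 0.9176

0.9176


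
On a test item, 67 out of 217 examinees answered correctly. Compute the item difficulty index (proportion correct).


Item difficulty p = number correct / total examinees
p = 67 / 217
p = 0.3088

0.3088


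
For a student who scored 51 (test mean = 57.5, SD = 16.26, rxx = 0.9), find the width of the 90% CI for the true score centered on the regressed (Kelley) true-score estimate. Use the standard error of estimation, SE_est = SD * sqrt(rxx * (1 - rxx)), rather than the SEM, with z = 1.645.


True score estimate = 0.9*51 + 0.1*57.5 = 51.65
SE_est = SD * sqrt(rxx * (1 - rxx)) = 16.26 * sqrt(0.9 * 0.1) = 16.26 * sqrt(0.09) = 4.878
CI = T_est +/- z * SE_est, so width = 2 * z * SE_est = 2 * 1.645 * 4.878
Width = 16.0486

16.0486


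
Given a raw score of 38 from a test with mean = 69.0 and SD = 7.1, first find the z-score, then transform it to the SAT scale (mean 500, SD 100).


z = (X - mean) / SD = (38 - 69.0) / 7.1
z = -31.0 / 7.1
z = -4.3662
SAT-scale = SAT = 500 + 100z
Carry z at full precision (z = -31.0 / 7.1) into the conversion:
SAT-scale = 500 + 100 * (-31.0 / 7.1) = 500 + -3100 / 7.1
SAT-scale = 500 + -436.6197
SAT-scale = 63.3803

63.3803


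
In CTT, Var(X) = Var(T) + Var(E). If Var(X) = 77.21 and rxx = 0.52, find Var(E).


var_true = rxx * var_obs = 0.52 * 77.21 = 40.1492
var_error = var_obs - var_true
var_error = 77.21 - 40.1492
var_error = 37.0608

37.0608


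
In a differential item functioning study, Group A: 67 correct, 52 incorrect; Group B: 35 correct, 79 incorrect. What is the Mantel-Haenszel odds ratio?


Odds_A = 67/52 = 1.2885
Odds_B = 35/79 = 0.443
OR = Odds_A / Odds_B = 1.2885 / 0.443
Exactly, OR = (67 * 79) / (52 * 35) = 5293 / 1820
OR = 2.9082

2.9082


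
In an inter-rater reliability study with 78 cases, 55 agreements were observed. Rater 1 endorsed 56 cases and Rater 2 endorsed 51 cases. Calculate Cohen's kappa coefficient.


P_o = 55/78 = 0.705128
P_e = (56*51 + 22*27) / 6084 = 0.567061
kappa = (P_o - P_e) / (1 - P_e)
kappa = (0.705128 - 0.567061) / (1 - 0.567061)
kappa = 0.3189

0.3189


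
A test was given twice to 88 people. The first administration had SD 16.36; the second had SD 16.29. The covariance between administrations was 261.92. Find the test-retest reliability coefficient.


r = cov(X,Y) / (SD_X * SD_Y)
r = 261.92 / (16.36 * 16.29)
r = 261.92 / 266.5044
r = 0.9828

0.9828


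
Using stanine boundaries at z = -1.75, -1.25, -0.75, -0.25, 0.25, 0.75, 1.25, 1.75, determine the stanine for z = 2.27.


Stanine boundaries: [-1.75, -1.25, -0.75, -0.25, 0.25, 0.75, 1.25, 1.75]
z = 2.27
Check each boundary:
  z >= -1.75 -> could be stanine 2
  z >= -1.25 -> could be stanine 3
  z >= -0.75 -> could be stanine 4
  z >= -0.25 -> could be stanine 5
  z >= 0.25 -> could be stanine 6
  z >= 0.75 -> could be stanine 7
  z >= 1.25 -> could be stanine 8
  z >= 1.75 -> could be stanine 9
Highest qualifying boundary gives stanine = 9

9


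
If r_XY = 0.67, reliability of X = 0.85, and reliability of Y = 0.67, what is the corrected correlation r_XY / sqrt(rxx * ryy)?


r_corrected = rxy / sqrt(rxx * ryy)
= 0.67 / sqrt(0.85 * 0.67)
= 0.67 / sqrt(0.5695)
= 0.67 / 0.754652
r_corrected = 0.8878

0.8878


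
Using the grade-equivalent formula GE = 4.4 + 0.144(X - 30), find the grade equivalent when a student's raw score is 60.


raw - median = 60 - 30 = 30
slope * diff = 0.144 * 30 = 4.32
GE = 4.4 + 4.32
GE = 8.72

8.72


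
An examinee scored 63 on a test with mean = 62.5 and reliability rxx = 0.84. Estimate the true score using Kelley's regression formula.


T_est = rxx * X + (1 - rxx) * mean
T_est = 0.84 * 63 + 0.16 * 62.5
T_est = 52.92 + 10.0
T_est = 62.92

62.92


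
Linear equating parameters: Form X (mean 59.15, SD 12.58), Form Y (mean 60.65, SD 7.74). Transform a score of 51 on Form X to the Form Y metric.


slope = SD_Y / SD_X = 7.74 / 12.58 ~ 0.6153
intercept = mean_Y - slope * mean_X = 60.65 - (7.74 / 12.58) * 59.15 ~ 24.2572
Y = slope * X + intercept. To avoid rounding drift from the rounded slope/intercept, evaluate the equivalent form Y = mean_Y + SD_Y * (X - mean_X) / SD_X at full precision:
Y = 60.65 + 7.74 * (51 - 59.15) / 12.58
Y = 60.65 - 7.74 * 8.15 / 12.58
Y = 60.65 - 63.081 / 12.58
Y = 60.65 - 5.0144
Y = 55.6356

55.6356


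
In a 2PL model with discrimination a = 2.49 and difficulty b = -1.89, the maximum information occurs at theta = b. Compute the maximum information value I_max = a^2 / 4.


For 2PL, max info at theta = b = -1.89
I_max = a^2 / 4 = 2.49^2 / 4
= 6.2001 / 4
I_max = 1.55

1.55


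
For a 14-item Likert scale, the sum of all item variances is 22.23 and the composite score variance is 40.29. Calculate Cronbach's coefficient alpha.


alpha = (k/(k-1)) * (1 - sum(si^2)/s_total^2)
= (14/13) * (1 - 22.23/40.29)
alpha = 0.4827

0.4827


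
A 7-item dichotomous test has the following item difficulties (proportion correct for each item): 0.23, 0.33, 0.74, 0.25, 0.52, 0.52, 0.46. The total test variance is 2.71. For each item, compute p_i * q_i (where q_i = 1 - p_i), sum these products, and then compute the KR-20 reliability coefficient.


For each item, compute p_i * q_i:
  Item 1: 0.23 * 0.77 = 0.1771
  Item 2: 0.33 * 0.67 = 0.2211
  Item 3: 0.74 * 0.26 = 0.1924
  Item 4: 0.25 * 0.75 = 0.1875
  Item 5: 0.52 * 0.48 = 0.2496
  Item 6: 0.52 * 0.48 = 0.2496
  Item 7: 0.46 * 0.54 = 0.2484
Sum(p_i * q_i) = 0.1771 + 0.2211 + 0.1924 + 0.1875 + 0.2496 + 0.2496 + 0.2484 = 1.5257
KR-20 = (k/(k-1)) * (1 - Sum(p_i*q_i) / Var_total)
= (7/6) * (1 - 1.5257/2.71)
= 1.1667 * 0.437
KR-20 = 0.5098

0.5098


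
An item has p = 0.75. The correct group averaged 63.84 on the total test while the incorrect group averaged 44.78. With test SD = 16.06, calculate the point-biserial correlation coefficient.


q = 1 - p = 0.25
rpb = ((M1 - M0) / SD) * sqrt(p * q)
rpb = ((63.84 - 44.78) / 16.06) * sqrt(0.75 * 0.25)
rpb = 0.5139

0.5139


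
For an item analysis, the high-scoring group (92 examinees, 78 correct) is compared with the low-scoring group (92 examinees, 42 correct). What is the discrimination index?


p_upper = 78/92 = 0.8478
p_lower = 42/92 = 0.4565
D = 0.8478 - 0.4565 = 0.3913

0.3913


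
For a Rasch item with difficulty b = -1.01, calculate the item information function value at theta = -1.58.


P = 1/(1+exp(-(-1.58--1.01))) = 0.3612
I = P*(1-P) = 0.3612 * 0.6388
I = 0.2307

0.2307


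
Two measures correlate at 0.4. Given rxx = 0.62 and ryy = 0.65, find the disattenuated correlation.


r_corrected = rxy / sqrt(rxx * ryy)
= 0.4 / sqrt(0.62 * 0.65)
= 0.4 / sqrt(0.403)
= 0.4 / 0.634823
r_corrected = 0.6301

0.6301


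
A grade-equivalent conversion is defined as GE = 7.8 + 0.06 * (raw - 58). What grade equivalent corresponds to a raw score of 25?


raw - median = 25 - 58 = -33
slope * diff = 0.06 * -33 = -1.98
GE = 7.8 + -1.98
GE = 5.82

5.82


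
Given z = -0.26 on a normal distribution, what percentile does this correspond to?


CDF(z) = 0.5 * (1 + erf(z/sqrt(2)))
erf(-0.1838) = -0.2051
CDF = 0.3974
Percentile rank = 0.3974 * 100 = 39.74

39.74


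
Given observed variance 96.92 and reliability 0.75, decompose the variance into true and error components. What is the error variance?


var_true = rxx * var_obs = 0.75 * 96.92 = 72.69
var_error = var_obs - var_true
var_error = 96.92 - 72.69
var_error = 24.23

24.23


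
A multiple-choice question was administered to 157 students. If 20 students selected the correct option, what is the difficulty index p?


Item difficulty p = number correct / total examinees
p = 20 / 157
p = 0.1274

0.1274


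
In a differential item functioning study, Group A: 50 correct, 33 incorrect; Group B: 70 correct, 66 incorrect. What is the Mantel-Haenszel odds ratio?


Odds_A = 50/33 = 1.5152
Odds_B = 70/66 = 1.0606
OR = Odds_A / Odds_B = 1.5152 / 1.0606
Exactly, OR = (50 * 66) / (33 * 70) = 3300 / 2310
OR = 1.4286

1.4286


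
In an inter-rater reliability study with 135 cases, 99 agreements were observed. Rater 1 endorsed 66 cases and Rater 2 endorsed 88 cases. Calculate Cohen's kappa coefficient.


P_o = 99/135 = 0.733333
P_e = (66*88 + 69*47) / 18225 = 0.496626
kappa = (P_o - P_e) / (1 - P_e)
kappa = (0.733333 - 0.496626) / (1 - 0.496626)
kappa = 0.4702

0.4702


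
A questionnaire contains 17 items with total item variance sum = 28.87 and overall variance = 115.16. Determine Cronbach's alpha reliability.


alpha = (k/(k-1)) * (1 - sum(si^2)/s_total^2)
= (17/16) * (1 - 28.87/115.16)
alpha = 0.7961

0.7961


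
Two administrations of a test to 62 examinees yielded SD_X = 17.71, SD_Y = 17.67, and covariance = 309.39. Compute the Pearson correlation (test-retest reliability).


r = cov(X,Y) / (SD_X * SD_Y)
r = 309.39 / (17.71 * 17.67)
r = 309.39 / 312.9357
r = 0.9887

0.9887


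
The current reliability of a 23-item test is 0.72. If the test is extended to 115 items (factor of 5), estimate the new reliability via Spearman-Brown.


r_new = (n * rxx) / (1 + (n-1) * rxx)
r_new = (5 * 0.72) / (1 + 4 * 0.72)
r_new = 3.6 / 3.88
r_new = 0.9278

0.9278


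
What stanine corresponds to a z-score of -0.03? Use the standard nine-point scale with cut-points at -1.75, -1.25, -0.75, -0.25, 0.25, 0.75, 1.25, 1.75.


Stanine boundaries: [-1.75, -1.25, -0.75, -0.25, 0.25, 0.75, 1.25, 1.75]
z = -0.03
Check each boundary:
  z >= -1.75 -> could be stanine 2
  z >= -1.25 -> could be stanine 3
  z >= -0.75 -> could be stanine 4
  z >= -0.25 -> could be stanine 5
  z < 0.25
  z < 0.75
  z < 1.25
  z < 1.75
Highest qualifying boundary gives stanine = 5

5


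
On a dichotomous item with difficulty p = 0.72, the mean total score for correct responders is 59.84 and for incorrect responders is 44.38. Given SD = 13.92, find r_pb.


q = 1 - p = 0.28
rpb = ((M1 - M0) / SD) * sqrt(p * q)
rpb = ((59.84 - 44.38) / 13.92) * sqrt(0.72 * 0.28)
rpb = 0.4987

0.4987


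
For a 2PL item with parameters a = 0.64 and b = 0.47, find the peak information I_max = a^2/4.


For 2PL, max info at theta = b = 0.47
I_max = a^2 / 4 = 0.64^2 / 4
= 0.4096 / 4
I_max = 0.1024

0.1024


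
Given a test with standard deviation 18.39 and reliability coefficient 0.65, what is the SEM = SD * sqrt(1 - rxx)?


SEM = SD * sqrt(1 - rxx)
SEM = 18.39 * sqrt(1 - 0.65)
SEM = 18.39 * sqrt(0.35) = 18.39 * 0.591608
SEM = 10.8797

10.8797


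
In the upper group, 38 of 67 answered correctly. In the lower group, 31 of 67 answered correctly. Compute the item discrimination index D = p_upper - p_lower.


p_upper = 38/67 = 0.5672
p_lower = 31/67 = 0.4627
D = 0.5672 - 0.4627 = 0.1045

0.1045


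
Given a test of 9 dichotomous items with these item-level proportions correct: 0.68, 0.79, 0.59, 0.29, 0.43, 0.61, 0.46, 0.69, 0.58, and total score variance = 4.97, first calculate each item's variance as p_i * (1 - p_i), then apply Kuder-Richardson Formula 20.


For each item, compute p_i * q_i:
  Item 1: 0.68 * 0.32 = 0.2176
  Item 2: 0.79 * 0.21 = 0.1659
  Item 3: 0.59 * 0.41 = 0.2419
  Item 4: 0.29 * 0.71 = 0.2059
  Item 5: 0.43 * 0.57 = 0.2451
  Item 6: 0.61 * 0.39 = 0.2379
  Item 7: 0.46 * 0.54 = 0.2484
  Item 8: 0.69 * 0.31 = 0.2139
  Item 9: 0.58 * 0.42 = 0.2436
Sum(p_i * q_i) = 0.2176 + 0.1659 + 0.2419 + 0.2059 + 0.2451 + 0.2379 + 0.2484 + 0.2139 + 0.2436 = 2.0202
KR-20 = (k/(k-1)) * (1 - Sum(p_i*q_i) / Var_total)
= (9/8) * (1 - 2.0202/4.97)
= 1.125 * 0.5935
KR-20 = 0.6677

0.6677


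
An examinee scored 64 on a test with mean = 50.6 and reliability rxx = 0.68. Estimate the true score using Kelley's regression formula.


T_est = rxx * X + (1 - rxx) * mean
T_est = 0.68 * 64 + 0.32 * 50.6
T_est = 43.52 + 16.192
T_est = 59.712

59.712


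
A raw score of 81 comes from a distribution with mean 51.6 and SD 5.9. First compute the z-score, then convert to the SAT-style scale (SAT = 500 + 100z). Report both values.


z = (X - mean) / SD = (81 - 51.6) / 5.9
z = 29.4 / 5.9
z = 4.9831
SAT-scale = SAT = 500 + 100z
Carry z at full precision (z = 29.4 / 5.9) into the conversion:
SAT-scale = 500 + 100 * (29.4 / 5.9) = 500 + 2940 / 5.9
SAT-scale = 500 + 498.3051
SAT-scale = 998.3051

998.3051


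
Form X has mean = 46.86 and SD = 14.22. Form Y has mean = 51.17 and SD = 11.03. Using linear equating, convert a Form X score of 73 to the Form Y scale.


slope = SD_Y / SD_X = 11.03 / 14.22 ~ 0.7757
intercept = mean_Y - slope * mean_X = 51.17 - (11.03 / 14.22) * 46.86 ~ 14.8222
Y = slope * X + intercept. To avoid rounding drift from the rounded slope/intercept, evaluate the equivalent form Y = mean_Y + SD_Y * (X - mean_X) / SD_X at full precision:
Y = 51.17 + 11.03 * (73 - 46.86) / 14.22
Y = 51.17 + 11.03 * 26.14 / 14.22
Y = 51.17 + 288.3242 / 14.22
Y = 51.17 + 20.276
Y = 71.446

71.446


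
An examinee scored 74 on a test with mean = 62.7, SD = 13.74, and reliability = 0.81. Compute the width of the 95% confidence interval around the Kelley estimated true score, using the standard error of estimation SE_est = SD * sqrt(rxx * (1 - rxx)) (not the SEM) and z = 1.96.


True score estimate = 0.81*74 + 0.19*62.7 = 71.853
SE_est = SD * sqrt(rxx * (1 - rxx)) = 13.74 * sqrt(0.81 * 0.19) = 13.74 * sqrt(0.1539) = 5.390214
CI = T_est +/- z * SE_est, so width = 2 * z * SE_est = 2 * 1.96 * 5.390214
Width = 21.1296

21.1296


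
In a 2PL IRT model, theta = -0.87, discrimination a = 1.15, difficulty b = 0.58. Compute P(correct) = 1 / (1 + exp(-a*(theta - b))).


a*(theta - b) = 1.15 * (-0.87 - 0.58) = -1.6675
exp(--1.6675) = 5.2989
P = 1 / (1 + 5.2989)
P = 0.1588

0.1588


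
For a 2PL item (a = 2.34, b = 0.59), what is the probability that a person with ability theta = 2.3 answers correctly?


a*(theta - b) = 2.34 * (2.3 - 0.59) = 4.0014
exp(-4.0014) = 0.0183
P = 1 / (1 + 0.0183)
P = 0.982

0.982


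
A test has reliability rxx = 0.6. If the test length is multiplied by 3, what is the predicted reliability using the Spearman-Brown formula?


r_new = (n * rxx) / (1 + (n-1) * rxx)
r_new = (3 * 0.6) / (1 + 2 * 0.6)
r_new = 1.8 / 2.2
r_new = 0.8182

0.8182


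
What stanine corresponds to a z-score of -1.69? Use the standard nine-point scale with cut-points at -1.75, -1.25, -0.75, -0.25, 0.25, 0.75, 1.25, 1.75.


Stanine boundaries: [-1.75, -1.25, -0.75, -0.25, 0.25, 0.75, 1.25, 1.75]
z = -1.69
Check each boundary:
  z >= -1.75 -> could be stanine 2
  z < -1.25
  z < -0.75
  z < -0.25
  z < 0.25
  z < 0.75
  z < 1.25
  z < 1.75
Highest qualifying boundary gives stanine = 2

2


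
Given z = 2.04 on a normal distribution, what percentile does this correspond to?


CDF(z) = 0.5 * (1 + erf(z/sqrt(2)))
erf(1.4425) = 0.9586
CDF = 0.9793
Percentile rank = 0.9793 * 100 = 97.93

97.93


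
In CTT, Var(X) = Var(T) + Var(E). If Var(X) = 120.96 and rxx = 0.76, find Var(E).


var_true = rxx * var_obs = 0.76 * 120.96 = 91.9296
var_error = var_obs - var_true
var_error = 120.96 - 91.9296
var_error = 29.0304

29.0304


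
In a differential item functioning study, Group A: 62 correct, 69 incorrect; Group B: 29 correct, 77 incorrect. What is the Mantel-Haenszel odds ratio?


Odds_A = 62/69 = 0.8986
Odds_B = 29/77 = 0.3766
OR = Odds_A / Odds_B = 0.8986 / 0.3766
Exactly, OR = (62 * 77) / (69 * 29) = 4774 / 2001
OR = 2.3858

2.3858


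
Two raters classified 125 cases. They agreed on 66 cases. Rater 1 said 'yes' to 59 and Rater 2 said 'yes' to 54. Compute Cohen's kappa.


P_o = 66/125 = 0.528
P_e = (59*54 + 66*71) / 15625 = 0.503808
kappa = (P_o - P_e) / (1 - P_e)
kappa = (0.528 - 0.503808) / (1 - 0.503808)
kappa = 0.0488

0.0488


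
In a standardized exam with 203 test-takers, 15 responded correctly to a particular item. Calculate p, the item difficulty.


Item difficulty p = number correct / total examinees
p = 15 / 203
p = 0.0739

0.0739


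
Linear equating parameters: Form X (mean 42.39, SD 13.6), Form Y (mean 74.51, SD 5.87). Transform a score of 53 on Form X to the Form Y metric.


slope = SD_Y / SD_X = 5.87 / 13.6 ~ 0.4316
intercept = mean_Y - slope * mean_X = 74.51 - (5.87 / 13.6) * 42.39 ~ 56.2137
Y = slope * X + intercept. To avoid rounding drift from the rounded slope/intercept, evaluate the equivalent form Y = mean_Y + SD_Y * (X - mean_X) / SD_X at full precision:
Y = 74.51 + 5.87 * (53 - 42.39) / 13.6
Y = 74.51 + 5.87 * 10.61 / 13.6
Y = 74.51 + 62.2807 / 13.6
Y = 74.51 + 4.5795
Y = 79.0895

79.0895


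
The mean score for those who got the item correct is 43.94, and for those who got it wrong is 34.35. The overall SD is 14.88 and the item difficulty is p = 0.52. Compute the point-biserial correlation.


q = 1 - p = 0.48
rpb = ((M1 - M0) / SD) * sqrt(p * q)
rpb = ((43.94 - 34.35) / 14.88) * sqrt(0.52 * 0.48)
rpb = 0.322

0.322
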